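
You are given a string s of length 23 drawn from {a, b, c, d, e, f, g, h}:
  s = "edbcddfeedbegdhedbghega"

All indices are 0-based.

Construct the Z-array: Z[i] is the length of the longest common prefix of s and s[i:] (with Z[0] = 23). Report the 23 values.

[23, 0, 0, 0, 0, 0, 0, 1, 3, 0, 0, 1, 0, 0, 0, 3, 0, 0, 0, 0, 1, 0, 0]

Z[0]=23
i=1: outside box; Z[1]=0
i=2: outside box; Z[2]=0
i=3: outside box; Z[3]=0
i=4: outside box; Z[4]=0
i=5: outside box; Z[5]=0
i=6: outside box; Z[6]=0
i=7: outside box; Z[7]=1 grow→box=[7,8)
i=8: outside box; Z[8]=3 grow→box=[8,11)
i=9: min(r-i=2, Z[1]=0)=0; Z[9]=0
i=10: min(r-i=1, Z[2]=0)=0; Z[10]=0
i=11: outside box; Z[11]=1 grow→box=[11,12)
i=12: outside box; Z[12]=0
i=13: outside box; Z[13]=0
i=14: outside box; Z[14]=0
i=15: outside box; Z[15]=3 grow→box=[15,18)
i=16: min(r-i=2, Z[1]=0)=0; Z[16]=0
i=17: min(r-i=1, Z[2]=0)=0; Z[17]=0
i=18: outside box; Z[18]=0
i=19: outside box; Z[19]=0
i=20: outside box; Z[20]=1 grow→box=[20,21)
i=21: outside box; Z[21]=0
i=22: outside box; Z[22]=0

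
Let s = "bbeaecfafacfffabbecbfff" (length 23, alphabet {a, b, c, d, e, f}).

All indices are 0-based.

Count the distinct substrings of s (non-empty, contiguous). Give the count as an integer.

rank | idx | suffix
   0 |  14 | abbecbfff
   1 |   9 | acfffabbecbfff
   2 |   3 | aecfafacfffabbecbfff
   3 |   7 | afacfffabbecbfff
   4 |   0 | bbeaecfafacfffabbecbfff
   5 |  15 | bbecbfff
   6 |   1 | beaecfafacfffabbecbfff
   7 |  16 | becbfff
   8 |  19 | bfff
   9 |  18 | cbfff
  10 |   5 | cfafacfffabbecbfff
  11 |  10 | cfffabbecbfff
  12 |   2 | eaecfafacfffabbecbfff
  13 |  17 | ecbfff
  14 |   4 | ecfafacfffabbecbfff
  15 |  22 | f
  16 |  13 | fabbecbfff
  17 |   8 | facfffabbecbfff
  18 |   6 | fafacfffabbecbfff
  19 |  21 | ff
  20 |  12 | ffabbecbfff
  21 |  20 | fff
  22 |  11 | fffabbecbfff

SA = [14, 9, 3, 7, 0, 15, 1, 16, 19, 18, 5, 10, 2, 17, 4, 22, 13, 8, 6, 21, 12, 20, 11]
i: (SA[i-1],SA[i]) lcp shared
  1: (14,9) 1 'a'
  2: (9,3) 1 'a'
  3: (3,7) 1 'a'
  4: (7,0) 0 ''
  5: (0,15) 3 'bbe'
  6: (15,1) 1 'b'
  7: (1,16) 2 'be'
  8: (16,19) 1 'b'
  9: (19,18) 0 ''
  10: (18,5) 1 'c'
  11: (5,10) 2 'cf'
  12: (10,2) 0 ''
  13: (2,17) 1 'e'
  14: (17,4) 2 'ec'
  15: (4,22) 0 ''
  16: (22,13) 1 'f'
  17: (13,8) 2 'fa'
  18: (8,6) 2 'fa'
  19: (6,21) 1 'f'
  20: (21,12) 2 'ff'
  21: (12,20) 2 'ff'
  22: (20,11) 3 'fff'

n(n+1)/2 = 23·24/2 = 276
Σ LCP = 0 + 1 + 1 + 1 + 0 + 3 + 1 + 2 + 1 + 0 + 1 + 2 + 0 + 1 + 2 + 0 + 1 + 2 + 2 + 1 + 2 + 2 + 3 = 29
distinct = 276 − 29 = 247

247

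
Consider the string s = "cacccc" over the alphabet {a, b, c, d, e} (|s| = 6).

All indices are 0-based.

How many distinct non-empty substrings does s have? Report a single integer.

14

rank→(start, suffix):
  0 → (1, 'acccc')
  1 → (5, 'c')
  2 → (0, 'cacccc')
  3 → (4, 'cc')
  4 → (3, 'ccc')
  5 → (2, 'cccc')

SA = [1, 5, 0, 4, 3, 2]
rank  pair      lcp
   1  s[1:],s[5:]  0  ''
   2  s[5:],s[0:]  1  'c'
   3  s[0:],s[4:]  1  'c'
   4  s[4:],s[3:]  2  'cc'
   5  s[3:],s[2:]  3  'ccc'

n(n+1)/2 = 6·7/2 = 21
Σ LCP = 0 + 0 + 1 + 1 + 2 + 3 = 7
distinct = 21 − 7 = 14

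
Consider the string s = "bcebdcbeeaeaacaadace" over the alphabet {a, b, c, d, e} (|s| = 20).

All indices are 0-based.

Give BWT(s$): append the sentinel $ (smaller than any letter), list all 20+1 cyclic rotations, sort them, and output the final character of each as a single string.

eecadae$ecadababcaecb

rank  rotation               last
    0  $bcebdcbeeaeaacaadace  e
    1  aacaadace$bcebdcbeeae  e
    2  aadace$bcebdcbeeaeaac  c
    3  acaadace$bcebdcbeeaea  a
    4  ace$bcebdcbeeaeaacaad  d
    5  adace$bcebdcbeeaeaaca  a
    6  aeaacaadace$bcebdcbee  e
    7  bcebdcbeeaeaacaadace$  $
    8  bdcbeeaeaacaadace$bce  e
    9  beeaeaacaadace$bcebdc  c
   10  caadace$bcebdcbeeaeaa  a
   11  cbeeaeaacaadace$bcebd  d
   12  ce$bcebdcbeeaeaacaada  a
   13  cebdcbeeaeaacaadace$b  b
   14  dace$bcebdcbeeaeaacaa  a
   15  dcbeeaeaacaadace$bceb  b
   16  e$bcebdcbeeaeaacaadac  c
   17  eaacaadace$bcebdcbeea  a
   18  eaeaacaadace$bcebdcbe  e
   19  ebdcbeeaeaacaadace$bc  c
   20  eeaeaacaadace$bcebdcb  b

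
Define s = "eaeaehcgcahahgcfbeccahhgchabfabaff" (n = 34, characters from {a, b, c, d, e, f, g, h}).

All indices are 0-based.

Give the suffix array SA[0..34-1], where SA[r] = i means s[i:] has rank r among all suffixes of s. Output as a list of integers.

rank | idx | suffix
   0 |  29 | abaff
   1 |  26 | abfabaff
   2 |   1 | aeaehcgcahahgcfbeccahhgchabfabaff
   3 |   3 | aehcgcahahgcfbeccahhgchabfabaff
   4 |  31 | aff
   5 |   9 | ahahgcfbeccahhgchabfabaff
   6 |  11 | ahgcfbeccahhgchabfabaff
   7 |  20 | ahhgchabfabaff
   8 |  30 | baff
   9 |  16 | beccahhgchabfabaff
  10 |  27 | bfabaff
  11 |   8 | cahahgcfbeccahhgchabfabaff
  12 |  19 | cahhgchabfabaff
  13 |  18 | ccahhgchabfabaff
  14 |  14 | cfbeccahhgchabfabaff
  15 |   6 | cgcahahgcfbeccahhgchabfabaff
  16 |  24 | chabfabaff
  17 |   0 | eaeaehcgcahahgcfbeccahhgchabfabaff
  18 |   2 | eaehcgcahahgcfbeccahhgchabfabaff
  19 |  17 | eccahhgchabfabaff
  20 |   4 | ehcgcahahgcfbeccahhgchabfabaff
  21 |  33 | f
  22 |  28 | fabaff
  23 |  15 | fbeccahhgchabfabaff
  24 |  32 | ff
  25 |   7 | gcahahgcfbeccahhgchabfabaff
  26 |  13 | gcfbeccahhgchabfabaff
  27 |  23 | gchabfabaff
  28 |  25 | habfabaff
  29 |  10 | hahgcfbeccahhgchabfabaff
  30 |   5 | hcgcahahgcfbeccahhgchabfabaff
  31 |  12 | hgcfbeccahhgchabfabaff
  32 |  22 | hgchabfabaff
  33 |  21 | hhgchabfabaff

[29, 26, 1, 3, 31, 9, 11, 20, 30, 16, 27, 8, 19, 18, 14, 6, 24, 0, 2, 17, 4, 33, 28, 15, 32, 7, 13, 23, 25, 10, 5, 12, 22, 21]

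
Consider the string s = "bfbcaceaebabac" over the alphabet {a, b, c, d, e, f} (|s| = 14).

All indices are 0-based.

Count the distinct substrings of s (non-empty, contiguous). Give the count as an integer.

rank→(start, suffix):
  0 → (10, 'abac')
  1 → (12, 'ac')
  2 → (4, 'aceaebabac')
  3 → (7, 'aebabac')
  4 → (9, 'babac')
  5 → (11, 'bac')
  6 → (2, 'bcaceaebabac')
  7 → (0, 'bfbcaceaebabac')
  8 → (13, 'c')
  9 → (3, 'caceaebabac')
  10 → (5, 'ceaebabac')
  11 → (6, 'eaebabac')
  12 → (8, 'ebabac')
  13 → (1, 'fbcaceaebabac')

SA = [10, 12, 4, 7, 9, 11, 2, 0, 13, 3, 5, 6, 8, 1]
rank  pair      lcp
   1  s[10:],s[12:]  1  'a'
   2  s[12:],s[4:]  2  'ac'
   3  s[4:],s[7:]  1  'a'
   4  s[7:],s[9:]  0  ''
   5  s[9:],s[11:]  2  'ba'
   6  s[11:],s[2:]  1  'b'
   7  s[2:],s[0:]  1  'b'
   8  s[0:],s[13:]  0  ''
   9  s[13:],s[3:]  1  'c'
  10  s[3:],s[5:]  1  'c'
  11  s[5:],s[6:]  0  ''
  12  s[6:],s[8:]  1  'e'
  13  s[8:],s[1:]  0  ''

n(n+1)/2 = 14·15/2 = 105
Σ LCP = 0 + 1 + 2 + 1 + 0 + 2 + 1 + 1 + 0 + 1 + 1 + 0 + 1 + 0 = 11
distinct = 105 − 11 = 94

94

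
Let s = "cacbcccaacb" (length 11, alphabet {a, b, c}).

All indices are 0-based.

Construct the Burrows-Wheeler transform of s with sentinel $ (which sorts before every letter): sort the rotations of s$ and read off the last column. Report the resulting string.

bcacccc$aacb

rank  rotation      last
    0  $cacbcccaacb  b
    1  aacb$cacbccc  c
    2  acb$cacbccca  a
    3  acbcccaacb$c  c
    4  b$cacbcccaac  c
    5  bcccaacb$cac  c
    6  caacb$cacbcc  c
    7  cacbcccaacb$  $
    8  cb$cacbcccaa  a
    9  cbcccaacb$ca  a
   10  ccaacb$cacbc  c
   11  cccaacb$cacb  b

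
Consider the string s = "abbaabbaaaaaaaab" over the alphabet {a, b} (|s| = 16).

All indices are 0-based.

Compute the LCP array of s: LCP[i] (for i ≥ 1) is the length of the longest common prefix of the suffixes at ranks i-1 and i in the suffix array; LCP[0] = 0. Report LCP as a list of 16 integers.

[0, 7, 6, 5, 4, 3, 2, 3, 1, 2, 5, 0, 1, 3, 1, 4]

sorted suffixes:
  #0 SA[0]=7  'aaaaaaaab'
  #1 SA[1]=8  'aaaaaaab'
  #2 SA[2]=9  'aaaaaab'
  #3 SA[3]=10  'aaaaab'
  #4 SA[4]=11  'aaaab'
  #5 SA[5]=12  'aaab'
  #6 SA[6]=13  'aab'
  #7 SA[7]=3  'aabbaaaaaaaab'
  #8 SA[8]=14  'ab'
  #9 SA[9]=4  'abbaaaaaaaab'
  #10 SA[10]=0  'abbaabbaaaaaaaab'
  #11 SA[11]=15  'b'
  #12 SA[12]=6  'baaaaaaaab'
  #13 SA[13]=2  'baabbaaaaaaaab'
  #14 SA[14]=5  'bbaaaaaaaab'
  #15 SA[15]=1  'bbaabbaaaaaaaab'

SA = [7, 8, 9, 10, 11, 12, 13, 3, 14, 4, 0, 15, 6, 2, 5, 1]
[i] adj suffixes → lcp
  [1] 7/8 → 7 ('aaaaaaa')
  [2] 8/9 → 6 ('aaaaaa')
  [3] 9/10 → 5 ('aaaaa')
  [4] 10/11 → 4 ('aaaa')
  [5] 11/12 → 3 ('aaa')
  [6] 12/13 → 2 ('aa')
  [7] 13/3 → 3 ('aab')
  [8] 3/14 → 1 ('a')
  [9] 14/4 → 2 ('ab')
  [10] 4/0 → 5 ('abbaa')
  [11] 0/15 → 0 ('')
  [12] 15/6 → 1 ('b')
  [13] 6/2 → 3 ('baa')
  [14] 2/5 → 1 ('b')
  [15] 5/1 → 4 ('bbaa')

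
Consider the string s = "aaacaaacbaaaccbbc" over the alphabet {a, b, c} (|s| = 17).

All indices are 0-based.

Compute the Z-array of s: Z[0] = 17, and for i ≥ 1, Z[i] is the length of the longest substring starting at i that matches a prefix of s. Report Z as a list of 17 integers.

[17, 2, 1, 0, 4, 2, 1, 0, 0, 4, 2, 1, 0, 0, 0, 0, 0]

Z[0]=17
i=1: outside box; Z[1]=2 grow→box=[1,3)
i=2: min(r-i=1, Z[1]=2)=1; Z[2]=1
i=3: outside box; Z[3]=0
i=4: outside box; Z[4]=4 grow→box=[4,8)
i=5: min(r-i=3, Z[1]=2)=2; Z[5]=2
i=6: min(r-i=2, Z[2]=1)=1; Z[6]=1
i=7: min(r-i=1, Z[3]=0)=0; Z[7]=0
i=8: outside box; Z[8]=0
i=9: outside box; Z[9]=4 grow→box=[9,13)
i=10: min(r-i=3, Z[1]=2)=2; Z[10]=2
i=11: min(r-i=2, Z[2]=1)=1; Z[11]=1
i=12: min(r-i=1, Z[3]=0)=0; Z[12]=0
i=13: outside box; Z[13]=0
i=14: outside box; Z[14]=0
i=15: outside box; Z[15]=0
i=16: outside box; Z[16]=0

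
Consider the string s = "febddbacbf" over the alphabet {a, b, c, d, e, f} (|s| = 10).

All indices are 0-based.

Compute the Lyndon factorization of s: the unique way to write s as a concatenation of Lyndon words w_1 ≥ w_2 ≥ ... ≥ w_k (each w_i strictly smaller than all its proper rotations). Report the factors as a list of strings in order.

["f", "e", "bdd", "b", "acbf"]

emit factor 1: 'f' (i=0, period=1)
emit factor 2: 'e' (i=1, period=1)
emit factor 3: 'bdd' (i=2, period=3)
emit factor 4: 'b' (i=5, period=1)
emit factor 5: 'acbf' (i=6, period=4)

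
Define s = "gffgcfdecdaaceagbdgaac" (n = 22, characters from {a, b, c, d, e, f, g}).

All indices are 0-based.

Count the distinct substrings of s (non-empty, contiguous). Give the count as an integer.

sorted suffixes:
  #0 SA[0]=19  'aac'
  #1 SA[1]=10  'aaceagbdgaac'
  #2 SA[2]=20  'ac'
  #3 SA[3]=11  'aceagbdgaac'
  #4 SA[4]=14  'agbdgaac'
  #5 SA[5]=16  'bdgaac'
  #6 SA[6]=21  'c'
  #7 SA[7]=8  'cdaaceagbdgaac'
  #8 SA[8]=12  'ceagbdgaac'
  #9 SA[9]=4  'cfdecdaaceagbdgaac'
  #10 SA[10]=9  'daaceagbdgaac'
  #11 SA[11]=6  'decdaaceagbdgaac'
  #12 SA[12]=17  'dgaac'
  #13 SA[13]=13  'eagbdgaac'
  #14 SA[14]=7  'ecdaaceagbdgaac'
  #15 SA[15]=5  'fdecdaaceagbdgaac'
  #16 SA[16]=1  'ffgcfdecdaaceagbdgaac'
  #17 SA[17]=2  'fgcfdecdaaceagbdgaac'
  #18 SA[18]=18  'gaac'
  #19 SA[19]=15  'gbdgaac'
  #20 SA[20]=3  'gcfdecdaaceagbdgaac'
  #21 SA[21]=0  'gffgcfdecdaaceagbdgaac'

SA = [19, 10, 20, 11, 14, 16, 21, 8, 12, 4, 9, 6, 17, 13, 7, 5, 1, 2, 18, 15, 3, 0]
[i] adj suffixes → lcp
  [1] 19/10 → 3 ('aac')
  [2] 10/20 → 1 ('a')
  [3] 20/11 → 2 ('ac')
  [4] 11/14 → 1 ('a')
  [5] 14/16 → 0 ('')
  [6] 16/21 → 0 ('')
  [7] 21/8 → 1 ('c')
  [8] 8/12 → 1 ('c')
  [9] 12/4 → 1 ('c')
  [10] 4/9 → 0 ('')
  [11] 9/6 → 1 ('d')
  [12] 6/17 → 1 ('d')
  [13] 17/13 → 0 ('')
  [14] 13/7 → 1 ('e')
  [15] 7/5 → 0 ('')
  [16] 5/1 → 1 ('f')
  [17] 1/2 → 1 ('f')
  [18] 2/18 → 0 ('')
  [19] 18/15 → 1 ('g')
  [20] 15/3 → 1 ('g')
  [21] 3/0 → 1 ('g')

n(n+1)/2 = 22·23/2 = 253
Σ LCP = 0 + 3 + 1 + 2 + 1 + 0 + 0 + 1 + 1 + 1 + 0 + 1 + 1 + 0 + 1 + 0 + 1 + 1 + 0 + 1 + 1 + 1 = 18
distinct = 253 − 18 = 235

235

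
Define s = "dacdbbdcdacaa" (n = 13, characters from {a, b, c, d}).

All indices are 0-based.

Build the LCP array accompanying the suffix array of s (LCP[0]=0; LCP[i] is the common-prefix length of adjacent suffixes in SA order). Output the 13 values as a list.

sorted suffixes:
  #0 SA[0]=12  'a'
  #1 SA[1]=11  'aa'
  #2 SA[2]=9  'acaa'
  #3 SA[3]=1  'acdbbdcdacaa'
  #4 SA[4]=4  'bbdcdacaa'
  #5 SA[5]=5  'bdcdacaa'
  #6 SA[6]=10  'caa'
  #7 SA[7]=7  'cdacaa'
  #8 SA[8]=2  'cdbbdcdacaa'
  #9 SA[9]=8  'dacaa'
  #10 SA[10]=0  'dacdbbdcdacaa'
  #11 SA[11]=3  'dbbdcdacaa'
  #12 SA[12]=6  'dcdacaa'

SA = [12, 11, 9, 1, 4, 5, 10, 7, 2, 8, 0, 3, 6]
i: (SA[i-1],SA[i]) lcp shared
  1: (12,11) 1 'a'
  2: (11,9) 1 'a'
  3: (9,1) 2 'ac'
  4: (1,4) 0 ''
  5: (4,5) 1 'b'
  6: (5,10) 0 ''
  7: (10,7) 1 'c'
  8: (7,2) 2 'cd'
  9: (2,8) 0 ''
  10: (8,0) 3 'dac'
  11: (0,3) 1 'd'
  12: (3,6) 1 'd'

[0, 1, 1, 2, 0, 1, 0, 1, 2, 0, 3, 1, 1]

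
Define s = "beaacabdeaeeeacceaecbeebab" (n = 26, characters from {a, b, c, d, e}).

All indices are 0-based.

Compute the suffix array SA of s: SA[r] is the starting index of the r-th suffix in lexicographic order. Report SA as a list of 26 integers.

[2, 24, 5, 3, 13, 17, 9, 25, 23, 6, 0, 20, 4, 19, 14, 15, 7, 1, 12, 16, 8, 22, 18, 11, 21, 10]

sorted suffixes:
  #0 SA[0]=2  'aacabdeaeeeacceaecbeebab'
  #1 SA[1]=24  'ab'
  #2 SA[2]=5  'abdeaeeeacceaecbeebab'
  #3 SA[3]=3  'acabdeaeeeacceaecbeebab'
  #4 SA[4]=13  'acceaecbeebab'
  #5 SA[5]=17  'aecbeebab'
  #6 SA[6]=9  'aeeeacceaecbeebab'
  #7 SA[7]=25  'b'
  #8 SA[8]=23  'bab'
  #9 SA[9]=6  'bdeaeeeacceaecbeebab'
  #10 SA[10]=0  'beaacabdeaeeeacceaecbeebab'
  #11 SA[11]=20  'beebab'
  #12 SA[12]=4  'cabdeaeeeacceaecbeebab'
  #13 SA[13]=19  'cbeebab'
  #14 SA[14]=14  'cceaecbeebab'
  #15 SA[15]=15  'ceaecbeebab'
  #16 SA[16]=7  'deaeeeacceaecbeebab'
  #17 SA[17]=1  'eaacabdeaeeeacceaecbeebab'
  #18 SA[18]=12  'eacceaecbeebab'
  #19 SA[19]=16  'eaecbeebab'
  #20 SA[20]=8  'eaeeeacceaecbeebab'
  #21 SA[21]=22  'ebab'
  #22 SA[22]=18  'ecbeebab'
  #23 SA[23]=11  'eeacceaecbeebab'
  #24 SA[24]=21  'eebab'
  #25 SA[25]=10  'eeeacceaecbeebab'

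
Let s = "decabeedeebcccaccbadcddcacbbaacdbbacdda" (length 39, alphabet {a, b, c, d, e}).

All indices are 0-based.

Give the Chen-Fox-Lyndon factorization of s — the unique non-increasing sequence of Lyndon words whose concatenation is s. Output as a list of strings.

emit factor 1: 'de' (i=0, period=2)
emit factor 2: 'c' (i=2, period=1)
emit factor 3: 'abeedeebcccaccbadcddcacbb' (i=3, period=25)
emit factor 4: 'aacdbbacdd' (i=28, period=10)
emit factor 5: 'a' (i=38, period=1)

["de", "c", "abeedeebcccaccbadcddcacbb", "aacdbbacdd", "a"]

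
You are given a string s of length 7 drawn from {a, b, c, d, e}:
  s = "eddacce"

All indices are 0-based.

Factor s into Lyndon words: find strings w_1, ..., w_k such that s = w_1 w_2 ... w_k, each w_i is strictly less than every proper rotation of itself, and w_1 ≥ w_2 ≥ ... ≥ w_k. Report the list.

emit factor 1: 'e' (i=0, period=1)
emit factor 2: 'd' (i=1, period=1)
emit factor 3: 'd' (i=2, period=1)
emit factor 4: 'acce' (i=3, period=4)

["e", "d", "d", "acce"]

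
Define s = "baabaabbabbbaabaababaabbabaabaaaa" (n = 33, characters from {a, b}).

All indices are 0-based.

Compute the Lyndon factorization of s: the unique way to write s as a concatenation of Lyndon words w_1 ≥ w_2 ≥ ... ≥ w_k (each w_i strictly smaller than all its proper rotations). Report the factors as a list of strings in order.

["b", "aabaabbabbb", "aabaababaabbab", "aab", "a", "a", "a", "a"]

emit factor 1: 'b' (i=0, period=1)
emit factor 2: 'aabaabbabbb' (i=1, period=11)
emit factor 3: 'aabaababaabbab' (i=12, period=14)
emit factor 4: 'aab' (i=26, period=3)
emit factor 5: 'a' (i=29, period=1)
emit factor 6: 'a' (i=30, period=1)
emit factor 7: 'a' (i=31, period=1)
emit factor 8: 'a' (i=32, period=1)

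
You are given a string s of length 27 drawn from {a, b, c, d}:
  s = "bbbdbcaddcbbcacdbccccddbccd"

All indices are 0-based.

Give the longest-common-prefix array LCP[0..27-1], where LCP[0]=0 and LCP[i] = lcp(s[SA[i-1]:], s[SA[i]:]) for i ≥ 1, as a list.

rank→(start, suffix):
  0 → (13, 'acdbccccddbccd')
  1 → (6, 'addcbbcacdbccccddbccd')
  2 → (0, 'bbbdbcaddcbbcacdbccccddbccd')
  3 → (10, 'bbcacdbccccddbccd')
  4 → (1, 'bbdbcaddcbbcacdbccccddbccd')
  5 → (11, 'bcacdbccccddbccd')
  6 → (4, 'bcaddcbbcacdbccccddbccd')
  7 → (16, 'bccccddbccd')
  8 → (23, 'bccd')
  9 → (2, 'bdbcaddcbbcacdbccccddbccd')
  10 → (12, 'cacdbccccddbccd')
  11 → (5, 'caddcbbcacdbccccddbccd')
  12 → (9, 'cbbcacdbccccddbccd')
  13 → (17, 'ccccddbccd')
  14 → (18, 'cccddbccd')
  15 → (24, 'ccd')
  16 → (19, 'ccddbccd')
  17 → (25, 'cd')
  18 → (14, 'cdbccccddbccd')
  19 → (20, 'cddbccd')
  20 → (26, 'd')
  21 → (3, 'dbcaddcbbcacdbccccddbccd')
  22 → (15, 'dbccccddbccd')
  23 → (22, 'dbccd')
  24 → (8, 'dcbbcacdbccccddbccd')
  25 → (21, 'ddbccd')
  26 → (7, 'ddcbbcacdbccccddbccd')

SA = [13, 6, 0, 10, 1, 11, 4, 16, 23, 2, 12, 5, 9, 17, 18, 24, 19, 25, 14, 20, 26, 3, 15, 22, 8, 21, 7]
rank  pair      lcp
   1  s[13:],s[6:]  1  'a'
   2  s[6:],s[0:]  0  ''
   3  s[0:],s[10:]  2  'bb'
   4  s[10:],s[1:]  2  'bb'
   5  s[1:],s[11:]  1  'b'
   6  s[11:],s[4:]  3  'bca'
   7  s[4:],s[16:]  2  'bc'
   8  s[16:],s[23:]  3  'bcc'
   9  s[23:],s[2:]  1  'b'
  10  s[2:],s[12:]  0  ''
  11  s[12:],s[5:]  2  'ca'
  12  s[5:],s[9:]  1  'c'
  13  s[9:],s[17:]  1  'c'
  14  s[17:],s[18:]  3  'ccc'
  15  s[18:],s[24:]  2  'cc'
  16  s[24:],s[19:]  3  'ccd'
  17  s[19:],s[25:]  1  'c'
  18  s[25:],s[14:]  2  'cd'
  19  s[14:],s[20:]  2  'cd'
  20  s[20:],s[26:]  0  ''
  21  s[26:],s[3:]  1  'd'
  22  s[3:],s[15:]  3  'dbc'
  23  s[15:],s[22:]  4  'dbcc'
  24  s[22:],s[8:]  1  'd'
  25  s[8:],s[21:]  1  'd'
  26  s[21:],s[7:]  2  'dd'

[0, 1, 0, 2, 2, 1, 3, 2, 3, 1, 0, 2, 1, 1, 3, 2, 3, 1, 2, 2, 0, 1, 3, 4, 1, 1, 2]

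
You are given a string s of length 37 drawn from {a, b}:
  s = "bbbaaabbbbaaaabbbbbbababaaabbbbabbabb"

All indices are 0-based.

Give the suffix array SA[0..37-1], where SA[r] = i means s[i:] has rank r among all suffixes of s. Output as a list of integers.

rank→(start, suffix):
  0 → (10, 'aaaabbbbbbababaaabbbbabbabb')
  1 → (3, 'aaabbbbaaaabbbbbbababaaabbbbabbabb')
  2 → (24, 'aaabbbbabbabb')
  3 → (11, 'aaabbbbbbababaaabbbbabbabb')
  4 → (4, 'aabbbbaaaabbbbbbababaaabbbbabbabb')
  5 → (25, 'aabbbbabbabb')
  6 → (12, 'aabbbbbbababaaabbbbabbabb')
  7 → (22, 'abaaabbbbabbabb')
  8 → (20, 'ababaaabbbbabbabb')
  9 → (34, 'abb')
  10 → (31, 'abbabb')
  11 → (5, 'abbbbaaaabbbbbbababaaabbbbabbabb')
  12 → (26, 'abbbbabbabb')
  13 → (13, 'abbbbbbababaaabbbbabbabb')
  14 → (36, 'b')
  15 → (9, 'baaaabbbbbbababaaabbbbabbabb')
  16 → (2, 'baaabbbbaaaabbbbbbababaaabbbbabbabb')
  17 → (23, 'baaabbbbabbabb')
  18 → (21, 'babaaabbbbabbabb')
  19 → (19, 'bababaaabbbbabbabb')
  20 → (33, 'babb')
  21 → (30, 'babbabb')
  22 → (35, 'bb')
  23 → (8, 'bbaaaabbbbbbababaaabbbbabbabb')
  24 → (1, 'bbaaabbbbaaaabbbbbbababaaabbbbabbabb')
  25 → (18, 'bbababaaabbbbabbabb')
  26 → (32, 'bbabb')
  27 → (29, 'bbabbabb')
  28 → (7, 'bbbaaaabbbbbbababaaabbbbabbabb')
  29 → (0, 'bbbaaabbbbaaaabbbbbbababaaabbbbabbabb')
  30 → (17, 'bbbababaaabbbbabbabb')
  31 → (28, 'bbbabbabb')
  32 → (6, 'bbbbaaaabbbbbbababaaabbbbabbabb')
  33 → (16, 'bbbbababaaabbbbabbabb')
  34 → (27, 'bbbbabbabb')
  35 → (15, 'bbbbbababaaabbbbabbabb')
  36 → (14, 'bbbbbbababaaabbbbabbabb')

[10, 3, 24, 11, 4, 25, 12, 22, 20, 34, 31, 5, 26, 13, 36, 9, 2, 23, 21, 19, 33, 30, 35, 8, 1, 18, 32, 29, 7, 0, 17, 28, 6, 16, 27, 15, 14]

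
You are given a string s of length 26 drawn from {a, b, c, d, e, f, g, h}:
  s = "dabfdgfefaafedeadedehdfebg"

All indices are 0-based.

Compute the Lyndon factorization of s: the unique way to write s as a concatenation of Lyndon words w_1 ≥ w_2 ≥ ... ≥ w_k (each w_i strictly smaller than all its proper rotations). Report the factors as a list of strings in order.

["d", "abfdgfef", "aafedeadedehdfebg"]

emit factor 1: 'd' (i=0, period=1)
emit factor 2: 'abfdgfef' (i=1, period=8)
emit factor 3: 'aafedeadedehdfebg' (i=9, period=17)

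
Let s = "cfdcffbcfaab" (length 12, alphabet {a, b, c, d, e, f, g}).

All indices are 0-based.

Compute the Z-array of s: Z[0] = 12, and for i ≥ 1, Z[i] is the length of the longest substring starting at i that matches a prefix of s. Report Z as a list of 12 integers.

Z[0]=12
i=1: fresh scan; Z[1]=0
i=2: fresh scan; Z[2]=0
i=3: fresh scan; Z[3]=2 grow→box=[3,5)
i=4: min(r-i=1, Z[1]=0)=0; Z[4]=0
i=5: fresh scan; Z[5]=0
i=6: fresh scan; Z[6]=0
i=7: fresh scan; Z[7]=2 grow→box=[7,9)
i=8: min(r-i=1, Z[1]=0)=0; Z[8]=0
i=9: fresh scan; Z[9]=0
i=10: fresh scan; Z[10]=0
i=11: fresh scan; Z[11]=0

[12, 0, 0, 2, 0, 0, 0, 2, 0, 0, 0, 0]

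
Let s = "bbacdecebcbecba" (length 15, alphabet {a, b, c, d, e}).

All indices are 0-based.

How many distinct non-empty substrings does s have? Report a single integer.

sorted suffixes:
  #0 SA[0]=14  'a'
  #1 SA[1]=2  'acdecebcbecba'
  #2 SA[2]=13  'ba'
  #3 SA[3]=1  'bacdecebcbecba'
  #4 SA[4]=0  'bbacdecebcbecba'
  #5 SA[5]=8  'bcbecba'
  #6 SA[6]=10  'becba'
  #7 SA[7]=12  'cba'
  #8 SA[8]=9  'cbecba'
  #9 SA[9]=3  'cdecebcbecba'
  #10 SA[10]=6  'cebcbecba'
  #11 SA[11]=4  'decebcbecba'
  #12 SA[12]=7  'ebcbecba'
  #13 SA[13]=11  'ecba'
  #14 SA[14]=5  'ecebcbecba'

SA = [14, 2, 13, 1, 0, 8, 10, 12, 9, 3, 6, 4, 7, 11, 5]
i: (SA[i-1],SA[i]) lcp shared
  1: (14,2) 1 'a'
  2: (2,13) 0 ''
  3: (13,1) 2 'ba'
  4: (1,0) 1 'b'
  5: (0,8) 1 'b'
  6: (8,10) 1 'b'
  7: (10,12) 0 ''
  8: (12,9) 2 'cb'
  9: (9,3) 1 'c'
  10: (3,6) 1 'c'
  11: (6,4) 0 ''
  12: (4,7) 0 ''
  13: (7,11) 1 'e'
  14: (11,5) 2 'ec'

n(n+1)/2 = 15·16/2 = 120
Σ LCP = 0 + 1 + 0 + 2 + 1 + 1 + 1 + 0 + 2 + 1 + 1 + 0 + 0 + 1 + 2 = 13
distinct = 120 − 13 = 107

107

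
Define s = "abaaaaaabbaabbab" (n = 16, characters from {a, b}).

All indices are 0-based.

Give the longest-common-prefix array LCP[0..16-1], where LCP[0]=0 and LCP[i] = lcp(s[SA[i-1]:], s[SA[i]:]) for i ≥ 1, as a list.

[0, 5, 4, 3, 2, 5, 1, 2, 2, 4, 0, 1, 3, 2, 1, 3]

rank | idx | suffix
   0 |   2 | aaaaaabbaabbab
   1 |   3 | aaaaabbaabbab
   2 |   4 | aaaabbaabbab
   3 |   5 | aaabbaabbab
   4 |   6 | aabbaabbab
   5 |  10 | aabbab
   6 |  14 | ab
   7 |   0 | abaaaaaabbaabbab
   8 |   7 | abbaabbab
   9 |  11 | abbab
  10 |  15 | b
  11 |   1 | baaaaaabbaabbab
  12 |   9 | baabbab
  13 |  13 | bab
  14 |   8 | bbaabbab
  15 |  12 | bbab

SA = [2, 3, 4, 5, 6, 10, 14, 0, 7, 11, 15, 1, 9, 13, 8, 12]
[i] adj suffixes → lcp
  [1] 2/3 → 5 ('aaaaa')
  [2] 3/4 → 4 ('aaaa')
  [3] 4/5 → 3 ('aaa')
  [4] 5/6 → 2 ('aa')
  [5] 6/10 → 5 ('aabba')
  [6] 10/14 → 1 ('a')
  [7] 14/0 → 2 ('ab')
  [8] 0/7 → 2 ('ab')
  [9] 7/11 → 4 ('abba')
  [10] 11/15 → 0 ('')
  [11] 15/1 → 1 ('b')
  [12] 1/9 → 3 ('baa')
  [13] 9/13 → 2 ('ba')
  [14] 13/8 → 1 ('b')
  [15] 8/12 → 3 ('bba')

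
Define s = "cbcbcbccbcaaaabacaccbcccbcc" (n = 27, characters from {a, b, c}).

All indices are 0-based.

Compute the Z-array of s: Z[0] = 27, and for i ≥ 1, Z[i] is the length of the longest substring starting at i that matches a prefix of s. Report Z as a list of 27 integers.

[27, 0, 5, 0, 3, 0, 1, 3, 0, 1, 0, 0, 0, 0, 0, 0, 1, 0, 1, 3, 0, 1, 1, 3, 0, 1, 1]

Z[0]=27
i=1: outside box; Z[1]=0
i=2: outside box; Z[2]=5 grow→box=[2,7)
i=3: min(r-i=4, Z[1]=0)=0; Z[3]=0
i=4: min(r-i=3, Z[2]=5)=3; Z[4]=3
i=5: min(r-i=2, Z[3]=0)=0; Z[5]=0
i=6: min(r-i=1, Z[4]=3)=1; Z[6]=1
i=7: outside box; Z[7]=3 grow→box=[7,10)
i=8: min(r-i=2, Z[1]=0)=0; Z[8]=0
i=9: min(r-i=1, Z[2]=5)=1; Z[9]=1
i=10: outside box; Z[10]=0
i=11: outside box; Z[11]=0
i=12: outside box; Z[12]=0
i=13: outside box; Z[13]=0
i=14: outside box; Z[14]=0
i=15: outside box; Z[15]=0
i=16: outside box; Z[16]=1 grow→box=[16,17)
i=17: outside box; Z[17]=0
i=18: outside box; Z[18]=1 grow→box=[18,19)
i=19: outside box; Z[19]=3 grow→box=[19,22)
i=20: min(r-i=2, Z[1]=0)=0; Z[20]=0
i=21: min(r-i=1, Z[2]=5)=1; Z[21]=1
i=22: outside box; Z[22]=1 grow→box=[22,23)
i=23: outside box; Z[23]=3 grow→box=[23,26)
i=24: min(r-i=2, Z[1]=0)=0; Z[24]=0
i=25: min(r-i=1, Z[2]=5)=1; Z[25]=1
i=26: outside box; Z[26]=1 grow→box=[26,27)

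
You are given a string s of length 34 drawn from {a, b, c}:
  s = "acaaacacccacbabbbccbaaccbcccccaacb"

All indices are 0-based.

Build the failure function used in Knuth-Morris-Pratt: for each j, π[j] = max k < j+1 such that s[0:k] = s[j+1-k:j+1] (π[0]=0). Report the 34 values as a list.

[0, 0, 1, 1, 1, 2, 3, 2, 0, 0, 1, 2, 0, 1, 0, 0, 0, 0, 0, 0, 1, 1, 2, 0, 0, 0, 0, 0, 0, 0, 1, 1, 2, 0]

π[0] = 0
j=1 s[j]='c': π[1]=0 (border '')
j=2 s[j]='a': π[2]=1 (border 'a')
j=3 s[j]='a': k: 1→0; π[3]=1 (border 'a')
j=4 s[j]='a': k: 1→0; π[4]=1 (border 'a')
j=5 s[j]='c': π[5]=2 (border 'ac')
j=6 s[j]='a': π[6]=3 (border 'aca')
j=7 s[j]='c': k: 3→1; π[7]=2 (border 'ac')
j=8 s[j]='c': k: 2→0; π[8]=0 (border '')
j=9 s[j]='c': π[9]=0 (border '')
j=10 s[j]='a': π[10]=1 (border 'a')
j=11 s[j]='c': π[11]=2 (border 'ac')
j=12 s[j]='b': k: 2→0; π[12]=0 (border '')
j=13 s[j]='a': π[13]=1 (border 'a')
j=14 s[j]='b': k: 1→0; π[14]=0 (border '')
j=15 s[j]='b': π[15]=0 (border '')
j=16 s[j]='b': π[16]=0 (border '')
j=17 s[j]='c': π[17]=0 (border '')
j=18 s[j]='c': π[18]=0 (border '')
j=19 s[j]='b': π[19]=0 (border '')
j=20 s[j]='a': π[20]=1 (border 'a')
j=21 s[j]='a': k: 1→0; π[21]=1 (border 'a')
j=22 s[j]='c': π[22]=2 (border 'ac')
j=23 s[j]='c': k: 2→0; π[23]=0 (border '')
j=24 s[j]='b': π[24]=0 (border '')
j=25 s[j]='c': π[25]=0 (border '')
j=26 s[j]='c': π[26]=0 (border '')
j=27 s[j]='c': π[27]=0 (border '')
j=28 s[j]='c': π[28]=0 (border '')
j=29 s[j]='c': π[29]=0 (border '')
j=30 s[j]='a': π[30]=1 (border 'a')
j=31 s[j]='a': k: 1→0; π[31]=1 (border 'a')
j=32 s[j]='c': π[32]=2 (border 'ac')
j=33 s[j]='b': k: 2→0; π[33]=0 (border '')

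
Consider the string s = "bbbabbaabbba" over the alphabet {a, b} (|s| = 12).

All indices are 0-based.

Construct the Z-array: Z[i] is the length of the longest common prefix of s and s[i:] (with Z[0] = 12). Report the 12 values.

Z[0]=12
i=1: i≥r, start 0; Z[1]=2 extend→box=[1,3)
i=2: min(r-i=1, Z[1]=2)=1; Z[2]=1
i=3: i≥r, start 0; Z[3]=0
i=4: i≥r, start 0; Z[4]=2 extend→box=[4,6)
i=5: min(r-i=1, Z[1]=2)=1; Z[5]=1
i=6: i≥r, start 0; Z[6]=0
i=7: i≥r, start 0; Z[7]=0
i=8: i≥r, start 0; Z[8]=4 extend→box=[8,12)
i=9: min(r-i=3, Z[1]=2)=2; Z[9]=2
i=10: min(r-i=2, Z[2]=1)=1; Z[10]=1
i=11: min(r-i=1, Z[3]=0)=0; Z[11]=0

[12, 2, 1, 0, 2, 1, 0, 0, 4, 2, 1, 0]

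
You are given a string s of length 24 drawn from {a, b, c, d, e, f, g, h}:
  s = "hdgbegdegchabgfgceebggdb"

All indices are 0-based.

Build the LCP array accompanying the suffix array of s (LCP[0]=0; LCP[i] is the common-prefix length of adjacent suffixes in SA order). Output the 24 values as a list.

sorted suffixes:
  #0 SA[0]=11  'abgfgceebggdb'
  #1 SA[1]=23  'b'
  #2 SA[2]=3  'begdegchabgfgceebggdb'
  #3 SA[3]=12  'bgfgceebggdb'
  #4 SA[4]=19  'bggdb'
  #5 SA[5]=16  'ceebggdb'
  #6 SA[6]=9  'chabgfgceebggdb'
  #7 SA[7]=22  'db'
  #8 SA[8]=6  'degchabgfgceebggdb'
  #9 SA[9]=1  'dgbegdegchabgfgceebggdb'
  #10 SA[10]=18  'ebggdb'
  #11 SA[11]=17  'eebggdb'
  #12 SA[12]=7  'egchabgfgceebggdb'
  #13 SA[13]=4  'egdegchabgfgceebggdb'
  #14 SA[14]=14  'fgceebggdb'
  #15 SA[15]=2  'gbegdegchabgfgceebggdb'
  #16 SA[16]=15  'gceebggdb'
  #17 SA[17]=8  'gchabgfgceebggdb'
  #18 SA[18]=21  'gdb'
  #19 SA[19]=5  'gdegchabgfgceebggdb'
  #20 SA[20]=13  'gfgceebggdb'
  #21 SA[21]=20  'ggdb'
  #22 SA[22]=10  'habgfgceebggdb'
  #23 SA[23]=0  'hdgbegdegchabgfgceebggdb'

SA = [11, 23, 3, 12, 19, 16, 9, 22, 6, 1, 18, 17, 7, 4, 14, 2, 15, 8, 21, 5, 13, 20, 10, 0]
rank  pair      lcp
   1  s[11:],s[23:]  0  ''
   2  s[23:],s[3:]  1  'b'
   3  s[3:],s[12:]  1  'b'
   4  s[12:],s[19:]  2  'bg'
   5  s[19:],s[16:]  0  ''
   6  s[16:],s[9:]  1  'c'
   7  s[9:],s[22:]  0  ''
   8  s[22:],s[6:]  1  'd'
   9  s[6:],s[1:]  1  'd'
  10  s[1:],s[18:]  0  ''
  11  s[18:],s[17:]  1  'e'
  12  s[17:],s[7:]  1  'e'
  13  s[7:],s[4:]  2  'eg'
  14  s[4:],s[14:]  0  ''
  15  s[14:],s[2:]  0  ''
  16  s[2:],s[15:]  1  'g'
  17  s[15:],s[8:]  2  'gc'
  18  s[8:],s[21:]  1  'g'
  19  s[21:],s[5:]  2  'gd'
  20  s[5:],s[13:]  1  'g'
  21  s[13:],s[20:]  1  'g'
  22  s[20:],s[10:]  0  ''
  23  s[10:],s[0:]  1  'h'

[0, 0, 1, 1, 2, 0, 1, 0, 1, 1, 0, 1, 1, 2, 0, 0, 1, 2, 1, 2, 1, 1, 0, 1]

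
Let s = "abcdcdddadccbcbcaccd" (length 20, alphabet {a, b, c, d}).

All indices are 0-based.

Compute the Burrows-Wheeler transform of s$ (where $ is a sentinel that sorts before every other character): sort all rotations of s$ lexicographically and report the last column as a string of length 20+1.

rank  rotation               last
    0  $abcdcdddadccbcbcaccd  d
    1  abcdcdddadccbcbcaccd$  $
    2  accd$abcdcdddadccbcbc  c
    3  adccbcbcaccd$abcdcddd  d
    4  bcaccd$abcdcdddadccbc  c
    5  bcbcaccd$abcdcdddadcc  c
    6  bcdcdddadccbcbcaccd$a  a
    7  caccd$abcdcdddadccbcb  b
    8  cbcaccd$abcdcdddadccb  b
    9  cbcbcaccd$abcdcdddadc  c
   10  ccbcbcaccd$abcdcdddad  d
   11  ccd$abcdcdddadccbcbca  a
   12  cd$abcdcdddadccbcbcac  c
   13  cdcdddadccbcbcaccd$ab  b
   14  cdddadccbcbcaccd$abcd  d
   15  d$abcdcdddadccbcbcacc  c
   16  dadccbcbcaccd$abcdcdd  d
   17  dccbcbcaccd$abcdcddda  a
   18  dcdddadccbcbcaccd$abc  c
   19  ddadccbcbcaccd$abcdcd  d
   20  dddadccbcbcaccd$abcdc  c

d$cdccabbcdacbdcdacdc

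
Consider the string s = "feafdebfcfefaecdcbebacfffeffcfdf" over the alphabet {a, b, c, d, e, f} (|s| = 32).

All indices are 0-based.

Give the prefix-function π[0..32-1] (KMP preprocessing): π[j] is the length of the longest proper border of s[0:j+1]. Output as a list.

[0, 0, 0, 1, 0, 0, 0, 1, 0, 1, 2, 1, 0, 0, 0, 0, 0, 0, 0, 0, 0, 0, 1, 1, 1, 2, 1, 1, 0, 1, 0, 1]

π[0] = 0
j=1 s[j]='e': π[1]=0 (border '')
j=2 s[j]='a': π[2]=0 (border '')
j=3 s[j]='f': π[3]=1 (border 'f')
j=4 s[j]='d': k: 1→0; π[4]=0 (border '')
j=5 s[j]='e': π[5]=0 (border '')
j=6 s[j]='b': π[6]=0 (border '')
j=7 s[j]='f': π[7]=1 (border 'f')
j=8 s[j]='c': k: 1→0; π[8]=0 (border '')
j=9 s[j]='f': π[9]=1 (border 'f')
j=10 s[j]='e': π[10]=2 (border 'fe')
j=11 s[j]='f': k: 2→0; π[11]=1 (border 'f')
j=12 s[j]='a': k: 1→0; π[12]=0 (border '')
j=13 s[j]='e': π[13]=0 (border '')
j=14 s[j]='c': π[14]=0 (border '')
j=15 s[j]='d': π[15]=0 (border '')
j=16 s[j]='c': π[16]=0 (border '')
j=17 s[j]='b': π[17]=0 (border '')
j=18 s[j]='e': π[18]=0 (border '')
j=19 s[j]='b': π[19]=0 (border '')
j=20 s[j]='a': π[20]=0 (border '')
j=21 s[j]='c': π[21]=0 (border '')
j=22 s[j]='f': π[22]=1 (border 'f')
j=23 s[j]='f': k: 1→0; π[23]=1 (border 'f')
j=24 s[j]='f': k: 1→0; π[24]=1 (border 'f')
j=25 s[j]='e': π[25]=2 (border 'fe')
j=26 s[j]='f': k: 2→0; π[26]=1 (border 'f')
j=27 s[j]='f': k: 1→0; π[27]=1 (border 'f')
j=28 s[j]='c': k: 1→0; π[28]=0 (border '')
j=29 s[j]='f': π[29]=1 (border 'f')
j=30 s[j]='d': k: 1→0; π[30]=0 (border '')
j=31 s[j]='f': π[31]=1 (border 'f')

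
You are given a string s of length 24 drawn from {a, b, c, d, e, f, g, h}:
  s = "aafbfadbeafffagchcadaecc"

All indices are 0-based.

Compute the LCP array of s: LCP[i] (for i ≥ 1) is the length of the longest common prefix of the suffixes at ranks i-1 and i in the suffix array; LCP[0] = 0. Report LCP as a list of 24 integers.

rank | idx | suffix
   0 |   0 | aafbfadbeafffagchcadaecc
   1 |  18 | adaecc
   2 |   5 | adbeafffagchcadaecc
   3 |  20 | aecc
   4 |   1 | afbfadbeafffagchcadaecc
   5 |   9 | afffagchcadaecc
   6 |  13 | agchcadaecc
   7 |   7 | beafffagchcadaecc
   8 |   3 | bfadbeafffagchcadaecc
   9 |  23 | c
  10 |  17 | cadaecc
  11 |  22 | cc
  12 |  15 | chcadaecc
  13 |  19 | daecc
  14 |   6 | dbeafffagchcadaecc
  15 |   8 | eafffagchcadaecc
  16 |  21 | ecc
  17 |   4 | fadbeafffagchcadaecc
  18 |  12 | fagchcadaecc
  19 |   2 | fbfadbeafffagchcadaecc
  20 |  11 | ffagchcadaecc
  21 |  10 | fffagchcadaecc
  22 |  14 | gchcadaecc
  23 |  16 | hcadaecc

SA = [0, 18, 5, 20, 1, 9, 13, 7, 3, 23, 17, 22, 15, 19, 6, 8, 21, 4, 12, 2, 11, 10, 14, 16]
[i] adj suffixes → lcp
  [1] 0/18 → 1 ('a')
  [2] 18/5 → 2 ('ad')
  [3] 5/20 → 1 ('a')
  [4] 20/1 → 1 ('a')
  [5] 1/9 → 2 ('af')
  [6] 9/13 → 1 ('a')
  [7] 13/7 → 0 ('')
  [8] 7/3 → 1 ('b')
  [9] 3/23 → 0 ('')
  [10] 23/17 → 1 ('c')
  [11] 17/22 → 1 ('c')
  [12] 22/15 → 1 ('c')
  [13] 15/19 → 0 ('')
  [14] 19/6 → 1 ('d')
  [15] 6/8 → 0 ('')
  [16] 8/21 → 1 ('e')
  [17] 21/4 → 0 ('')
  [18] 4/12 → 2 ('fa')
  [19] 12/2 → 1 ('f')
  [20] 2/11 → 1 ('f')
  [21] 11/10 → 2 ('ff')
  [22] 10/14 → 0 ('')
  [23] 14/16 → 0 ('')

[0, 1, 2, 1, 1, 2, 1, 0, 1, 0, 1, 1, 1, 0, 1, 0, 1, 0, 2, 1, 1, 2, 0, 0]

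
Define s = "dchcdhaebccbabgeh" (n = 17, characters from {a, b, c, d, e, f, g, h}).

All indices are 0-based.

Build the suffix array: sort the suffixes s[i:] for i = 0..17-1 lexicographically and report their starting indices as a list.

[12, 6, 11, 8, 13, 10, 9, 3, 1, 0, 4, 7, 15, 14, 16, 5, 2]

rank→(start, suffix):
  0 → (12, 'abgeh')
  1 → (6, 'aebccbabgeh')
  2 → (11, 'babgeh')
  3 → (8, 'bccbabgeh')
  4 → (13, 'bgeh')
  5 → (10, 'cbabgeh')
  6 → (9, 'ccbabgeh')
  7 → (3, 'cdhaebccbabgeh')
  8 → (1, 'chcdhaebccbabgeh')
  9 → (0, 'dchcdhaebccbabgeh')
  10 → (4, 'dhaebccbabgeh')
  11 → (7, 'ebccbabgeh')
  12 → (15, 'eh')
  13 → (14, 'geh')
  14 → (16, 'h')
  15 → (5, 'haebccbabgeh')
  16 → (2, 'hcdhaebccbabgeh')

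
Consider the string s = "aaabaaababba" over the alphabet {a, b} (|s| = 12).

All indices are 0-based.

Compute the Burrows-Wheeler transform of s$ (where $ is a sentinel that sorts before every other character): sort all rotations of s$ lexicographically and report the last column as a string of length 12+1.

ab$baaaabbaaa

rank  rotation       last
    0  $aaabaaababba  a
    1  a$aaabaaababb  b
    2  aaabaaababba$  $
    3  aaababba$aaab  b
    4  aabaaababba$a  a
    5  aababba$aaaba  a
    6  abaaababba$aa  a
    7  ababba$aaabaa  a
    8  abba$aaabaaab  b
    9  ba$aaabaaabab  b
   10  baaababba$aaa  a
   11  babba$aaabaaa  a
   12  bba$aaabaaaba  a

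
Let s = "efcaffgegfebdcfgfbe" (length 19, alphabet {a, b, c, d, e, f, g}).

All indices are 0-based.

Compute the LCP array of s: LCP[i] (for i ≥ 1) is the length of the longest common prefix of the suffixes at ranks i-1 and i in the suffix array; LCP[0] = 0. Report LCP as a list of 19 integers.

[0, 0, 1, 0, 1, 0, 0, 1, 1, 1, 0, 1, 1, 1, 1, 2, 0, 1, 2]

rank | idx | suffix
   0 |   3 | affgegfebdcfgfbe
   1 |  11 | bdcfgfbe
   2 |  17 | be
   3 |   2 | caffgegfebdcfgfbe
   4 |  13 | cfgfbe
   5 |  12 | dcfgfbe
   6 |  18 | e
   7 |  10 | ebdcfgfbe
   8 |   0 | efcaffgegfebdcfgfbe
   9 |   7 | egfebdcfgfbe
  10 |  16 | fbe
  11 |   1 | fcaffgegfebdcfgfbe
  12 |   9 | febdcfgfbe
  13 |   4 | ffgegfebdcfgfbe
  14 |   5 | fgegfebdcfgfbe
  15 |  14 | fgfbe
  16 |   6 | gegfebdcfgfbe
  17 |  15 | gfbe
  18 |   8 | gfebdcfgfbe

SA = [3, 11, 17, 2, 13, 12, 18, 10, 0, 7, 16, 1, 9, 4, 5, 14, 6, 15, 8]
[i] adj suffixes → lcp
  [1] 3/11 → 0 ('')
  [2] 11/17 → 1 ('b')
  [3] 17/2 → 0 ('')
  [4] 2/13 → 1 ('c')
  [5] 13/12 → 0 ('')
  [6] 12/18 → 0 ('')
  [7] 18/10 → 1 ('e')
  [8] 10/0 → 1 ('e')
  [9] 0/7 → 1 ('e')
  [10] 7/16 → 0 ('')
  [11] 16/1 → 1 ('f')
  [12] 1/9 → 1 ('f')
  [13] 9/4 → 1 ('f')
  [14] 4/5 → 1 ('f')
  [15] 5/14 → 2 ('fg')
  [16] 14/6 → 0 ('')
  [17] 6/15 → 1 ('g')
  [18] 15/8 → 2 ('gf')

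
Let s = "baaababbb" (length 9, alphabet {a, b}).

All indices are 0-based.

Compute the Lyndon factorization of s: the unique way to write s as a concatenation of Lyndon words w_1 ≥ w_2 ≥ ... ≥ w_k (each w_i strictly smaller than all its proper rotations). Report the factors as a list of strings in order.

emit factor 1: 'b' (i=0, period=1)
emit factor 2: 'aaababbb' (i=1, period=8)

["b", "aaababbb"]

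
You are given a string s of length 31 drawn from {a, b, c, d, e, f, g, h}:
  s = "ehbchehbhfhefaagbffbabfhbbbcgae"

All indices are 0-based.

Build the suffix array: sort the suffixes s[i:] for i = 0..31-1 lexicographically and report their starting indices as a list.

sorted suffixes:
  #0 SA[0]=13  'aagbffbabfhbbbcgae'
  #1 SA[1]=20  'abfhbbbcgae'
  #2 SA[2]=29  'ae'
  #3 SA[3]=14  'agbffbabfhbbbcgae'
  #4 SA[4]=19  'babfhbbbcgae'
  #5 SA[5]=24  'bbbcgae'
  #6 SA[6]=25  'bbcgae'
  #7 SA[7]=26  'bcgae'
  #8 SA[8]=2  'bchehbhfhefaagbffbabfhbbbcgae'
  #9 SA[9]=16  'bffbabfhbbbcgae'
  #10 SA[10]=21  'bfhbbbcgae'
  #11 SA[11]=7  'bhfhefaagbffbabfhbbbcgae'
  #12 SA[12]=27  'cgae'
  #13 SA[13]=3  'chehbhfhefaagbffbabfhbbbcgae'
  #14 SA[14]=30  'e'
  #15 SA[15]=11  'efaagbffbabfhbbbcgae'
  #16 SA[16]=0  'ehbchehbhfhefaagbffbabfhbbbcgae'
  #17 SA[17]=5  'ehbhfhefaagbffbabfhbbbcgae'
  #18 SA[18]=12  'faagbffbabfhbbbcgae'
  #19 SA[19]=18  'fbabfhbbbcgae'
  #20 SA[20]=17  'ffbabfhbbbcgae'
  #21 SA[21]=22  'fhbbbcgae'
  #22 SA[22]=9  'fhefaagbffbabfhbbbcgae'
  #23 SA[23]=28  'gae'
  #24 SA[24]=15  'gbffbabfhbbbcgae'
  #25 SA[25]=23  'hbbbcgae'
  #26 SA[26]=1  'hbchehbhfhefaagbffbabfhbbbcgae'
  #27 SA[27]=6  'hbhfhefaagbffbabfhbbbcgae'
  #28 SA[28]=10  'hefaagbffbabfhbbbcgae'
  #29 SA[29]=4  'hehbhfhefaagbffbabfhbbbcgae'
  #30 SA[30]=8  'hfhefaagbffbabfhbbbcgae'

[13, 20, 29, 14, 19, 24, 25, 26, 2, 16, 21, 7, 27, 3, 30, 11, 0, 5, 12, 18, 17, 22, 9, 28, 15, 23, 1, 6, 10, 4, 8]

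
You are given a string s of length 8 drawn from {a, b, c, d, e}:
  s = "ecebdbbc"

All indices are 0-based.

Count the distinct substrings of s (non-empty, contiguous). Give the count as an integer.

32

rank | idx | suffix
   0 |   5 | bbc
   1 |   6 | bc
   2 |   3 | bdbbc
   3 |   7 | c
   4 |   1 | cebdbbc
   5 |   4 | dbbc
   6 |   2 | ebdbbc
   7 |   0 | ecebdbbc

SA = [5, 6, 3, 7, 1, 4, 2, 0]
rank  pair      lcp
   1  s[5:],s[6:]  1  'b'
   2  s[6:],s[3:]  1  'b'
   3  s[3:],s[7:]  0  ''
   4  s[7:],s[1:]  1  'c'
   5  s[1:],s[4:]  0  ''
   6  s[4:],s[2:]  0  ''
   7  s[2:],s[0:]  1  'e'

n(n+1)/2 = 8·9/2 = 36
Σ LCP = 0 + 1 + 1 + 0 + 1 + 0 + 0 + 1 = 4
distinct = 36 − 4 = 32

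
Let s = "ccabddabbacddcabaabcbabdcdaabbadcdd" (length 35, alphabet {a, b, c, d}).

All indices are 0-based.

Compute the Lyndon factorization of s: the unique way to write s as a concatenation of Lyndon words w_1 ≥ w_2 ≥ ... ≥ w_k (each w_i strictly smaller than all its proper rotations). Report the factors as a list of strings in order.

["c", "c", "abdd", "abbacddc", "ab", "aabcbabdcd", "aabbadcdd"]

emit factor 1: 'c' (i=0, period=1)
emit factor 2: 'c' (i=1, period=1)
emit factor 3: 'abdd' (i=2, period=4)
emit factor 4: 'abbacddc' (i=6, period=8)
emit factor 5: 'ab' (i=14, period=2)
emit factor 6: 'aabcbabdcd' (i=16, period=10)
emit factor 7: 'aabbadcdd' (i=26, period=9)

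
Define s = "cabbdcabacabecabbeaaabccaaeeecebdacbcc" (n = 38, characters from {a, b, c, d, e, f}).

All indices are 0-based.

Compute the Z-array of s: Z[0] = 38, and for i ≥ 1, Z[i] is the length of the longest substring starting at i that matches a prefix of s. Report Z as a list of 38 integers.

Z[0]=38
i=1: outside box; Z[1]=0
i=2: outside box; Z[2]=0
i=3: outside box; Z[3]=0
i=4: outside box; Z[4]=0
i=5: outside box; Z[5]=3 extend→box=[5,8)
i=6: min(r-i=2, Z[1]=0)=0; Z[6]=0
i=7: min(r-i=1, Z[2]=0)=0; Z[7]=0
i=8: outside box; Z[8]=0
i=9: outside box; Z[9]=3 extend→box=[9,12)
i=10: min(r-i=2, Z[1]=0)=0; Z[10]=0
i=11: min(r-i=1, Z[2]=0)=0; Z[11]=0
i=12: outside box; Z[12]=0
i=13: outside box; Z[13]=4 extend→box=[13,17)
i=14: min(r-i=3, Z[1]=0)=0; Z[14]=0
i=15: min(r-i=2, Z[2]=0)=0; Z[15]=0
i=16: min(r-i=1, Z[3]=0)=0; Z[16]=0
i=17: outside box; Z[17]=0
i=18: outside box; Z[18]=0
i=19: outside box; Z[19]=0
i=20: outside box; Z[20]=0
i=21: outside box; Z[21]=0
i=22: outside box; Z[22]=1 extend→box=[22,23)
i=23: outside box; Z[23]=2 extend→box=[23,25)
i=24: min(r-i=1, Z[1]=0)=0; Z[24]=0
i=25: outside box; Z[25]=0
i=26: outside box; Z[26]=0
i=27: outside box; Z[27]=0
i=28: outside box; Z[28]=0
i=29: outside box; Z[29]=1 extend→box=[29,30)
i=30: outside box; Z[30]=0
i=31: outside box; Z[31]=0
i=32: outside box; Z[32]=0
i=33: outside box; Z[33]=0
i=34: outside box; Z[34]=1 extend→box=[34,35)
i=35: outside box; Z[35]=0
i=36: outside box; Z[36]=1 extend→box=[36,37)
i=37: outside box; Z[37]=1 extend→box=[37,38)

[38, 0, 0, 0, 0, 3, 0, 0, 0, 3, 0, 0, 0, 4, 0, 0, 0, 0, 0, 0, 0, 0, 1, 2, 0, 0, 0, 0, 0, 1, 0, 0, 0, 0, 1, 0, 1, 1]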